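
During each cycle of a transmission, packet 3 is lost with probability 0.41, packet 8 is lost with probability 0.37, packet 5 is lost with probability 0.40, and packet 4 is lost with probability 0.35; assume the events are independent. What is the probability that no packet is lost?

0.144963

P(none) = (1 − 0.41) × (1 − 0.37) × (1 − 0.40) × (1 − 0.35) = 0.59 × 0.63 × 0.60 × 0.65 = 0.144963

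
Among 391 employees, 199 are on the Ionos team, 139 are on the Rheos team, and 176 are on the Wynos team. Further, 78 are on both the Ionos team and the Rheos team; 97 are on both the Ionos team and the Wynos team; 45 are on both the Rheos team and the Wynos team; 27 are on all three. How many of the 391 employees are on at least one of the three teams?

By inclusion–exclusion:
|at least one| = 199 + 139 + 176 − 78 − 97 − 45 + 27 = 321

321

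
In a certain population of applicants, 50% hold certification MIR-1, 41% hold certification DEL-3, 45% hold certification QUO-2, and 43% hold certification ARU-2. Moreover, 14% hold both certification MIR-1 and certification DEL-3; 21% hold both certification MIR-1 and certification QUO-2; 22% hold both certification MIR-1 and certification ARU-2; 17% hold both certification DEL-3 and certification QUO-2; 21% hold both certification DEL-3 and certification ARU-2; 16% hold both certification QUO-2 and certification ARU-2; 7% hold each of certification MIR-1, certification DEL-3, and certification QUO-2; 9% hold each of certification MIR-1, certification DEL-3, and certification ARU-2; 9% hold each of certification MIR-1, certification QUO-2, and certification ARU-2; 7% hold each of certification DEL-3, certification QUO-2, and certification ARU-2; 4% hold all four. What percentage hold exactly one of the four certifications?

P(exactly one) = 50 + 41 + 45 + 43 − 2·14 − 2·21 − 2·22 − 2·17 − 2·21 − 2·16 + 3·7 + 3·9 + 3·9 + 3·7 − 4·4 = 37%

37%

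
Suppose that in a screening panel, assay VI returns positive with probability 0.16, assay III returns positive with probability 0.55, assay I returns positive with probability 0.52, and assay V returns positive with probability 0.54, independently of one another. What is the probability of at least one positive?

Since the events are independent, P(none) is the product of the individual non-occurrence probabilities.
P(none) = (1 − 0.16) × (1 − 0.55) × (1 − 0.52) × (1 − 0.54) = 0.84 × 0.45 × 0.48 × 0.46 = 0.0834624
P(at least one) = 1 − 0.0834624 = 0.9165376

0.9165376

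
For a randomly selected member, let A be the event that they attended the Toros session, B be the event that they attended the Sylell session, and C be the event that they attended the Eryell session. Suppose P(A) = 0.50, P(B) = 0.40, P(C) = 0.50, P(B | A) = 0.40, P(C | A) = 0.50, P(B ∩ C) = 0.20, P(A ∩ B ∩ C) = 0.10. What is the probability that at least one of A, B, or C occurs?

P(A ∩ B) = P(A)·P(B|A) = 0.50 × 0.40 = 0.20
P(A ∩ C) = P(A)·P(C|A) = 0.50 × 0.50 = 0.25
By inclusion-exclusion,
P(A ∪ B ∪ C) = 0.50 + 0.40 + 0.50 − 0.20 − 0.25 − 0.20 + 0.10 = 0.85

0.85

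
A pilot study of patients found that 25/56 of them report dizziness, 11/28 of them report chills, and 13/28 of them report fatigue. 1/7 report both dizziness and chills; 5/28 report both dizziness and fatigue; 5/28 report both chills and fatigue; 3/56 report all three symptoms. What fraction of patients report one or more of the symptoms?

Apply inclusion-exclusion:
P(union) = 25/56 + 11/28 + 13/28 − 1/7 − 5/28 − 5/28 + 3/56 = 6/7

6/7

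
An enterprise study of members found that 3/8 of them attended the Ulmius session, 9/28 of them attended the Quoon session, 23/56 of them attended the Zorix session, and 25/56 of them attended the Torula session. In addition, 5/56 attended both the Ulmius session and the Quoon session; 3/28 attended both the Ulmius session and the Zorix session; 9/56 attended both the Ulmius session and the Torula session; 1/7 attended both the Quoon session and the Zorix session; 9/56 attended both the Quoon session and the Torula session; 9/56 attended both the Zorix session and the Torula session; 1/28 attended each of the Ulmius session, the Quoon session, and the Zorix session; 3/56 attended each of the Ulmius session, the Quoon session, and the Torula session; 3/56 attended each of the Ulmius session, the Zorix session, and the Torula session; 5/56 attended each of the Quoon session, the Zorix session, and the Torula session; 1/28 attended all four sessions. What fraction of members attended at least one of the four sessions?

13/14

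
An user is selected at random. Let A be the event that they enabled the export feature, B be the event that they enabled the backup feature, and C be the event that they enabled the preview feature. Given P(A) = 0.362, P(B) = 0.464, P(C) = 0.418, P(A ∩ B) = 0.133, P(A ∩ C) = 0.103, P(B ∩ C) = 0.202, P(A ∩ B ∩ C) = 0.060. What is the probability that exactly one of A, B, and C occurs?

0.548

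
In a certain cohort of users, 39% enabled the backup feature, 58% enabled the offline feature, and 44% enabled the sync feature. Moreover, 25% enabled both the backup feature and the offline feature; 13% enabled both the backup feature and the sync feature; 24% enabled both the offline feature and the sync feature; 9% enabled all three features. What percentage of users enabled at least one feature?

By inclusion–exclusion:
P(≥1) = 39 + 58 + 44 − 25 − 13 − 24 + 9 = 88%

88%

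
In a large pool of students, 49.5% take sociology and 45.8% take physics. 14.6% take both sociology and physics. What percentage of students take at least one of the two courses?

80.7%

P(≥1) = 49.5 + 45.8 − 14.6 = 80.7%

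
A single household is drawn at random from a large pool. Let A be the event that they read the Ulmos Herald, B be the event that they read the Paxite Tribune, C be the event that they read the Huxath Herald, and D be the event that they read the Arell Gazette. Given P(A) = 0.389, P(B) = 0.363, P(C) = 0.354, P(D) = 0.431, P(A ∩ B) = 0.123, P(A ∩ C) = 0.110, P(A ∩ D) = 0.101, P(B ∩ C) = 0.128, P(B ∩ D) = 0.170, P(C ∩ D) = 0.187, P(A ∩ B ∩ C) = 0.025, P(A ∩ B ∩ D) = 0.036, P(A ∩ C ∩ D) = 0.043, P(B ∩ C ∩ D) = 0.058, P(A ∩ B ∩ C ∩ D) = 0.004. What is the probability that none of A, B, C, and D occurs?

P(A ∪ B ∪ C ∪ D) = 0.389 + 0.363 + 0.354 + 0.431 − 0.123 − 0.110 − 0.101 − 0.128 − 0.170 − 0.187 + 0.025 + 0.036 + 0.043 + 0.058 − 0.004 = 0.876
P(none) = 1 − 0.876 = 0.124

0.124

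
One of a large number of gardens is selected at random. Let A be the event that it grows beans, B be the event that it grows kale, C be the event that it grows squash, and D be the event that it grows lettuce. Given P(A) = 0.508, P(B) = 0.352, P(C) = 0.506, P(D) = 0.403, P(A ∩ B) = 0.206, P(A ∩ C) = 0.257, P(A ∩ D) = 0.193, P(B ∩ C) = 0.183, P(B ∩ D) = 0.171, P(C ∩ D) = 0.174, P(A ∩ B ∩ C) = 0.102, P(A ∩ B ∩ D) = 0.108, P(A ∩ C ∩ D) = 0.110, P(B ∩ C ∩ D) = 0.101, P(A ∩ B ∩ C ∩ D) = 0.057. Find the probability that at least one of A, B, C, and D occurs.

0.949

P(A ∪ B ∪ C ∪ D) = 0.508 + 0.352 + 0.506 + 0.403 − 0.206 − 0.257 − 0.193 − 0.183 − 0.171 − 0.174 + 0.102 + 0.108 + 0.110 + 0.101 − 0.057 = 0.949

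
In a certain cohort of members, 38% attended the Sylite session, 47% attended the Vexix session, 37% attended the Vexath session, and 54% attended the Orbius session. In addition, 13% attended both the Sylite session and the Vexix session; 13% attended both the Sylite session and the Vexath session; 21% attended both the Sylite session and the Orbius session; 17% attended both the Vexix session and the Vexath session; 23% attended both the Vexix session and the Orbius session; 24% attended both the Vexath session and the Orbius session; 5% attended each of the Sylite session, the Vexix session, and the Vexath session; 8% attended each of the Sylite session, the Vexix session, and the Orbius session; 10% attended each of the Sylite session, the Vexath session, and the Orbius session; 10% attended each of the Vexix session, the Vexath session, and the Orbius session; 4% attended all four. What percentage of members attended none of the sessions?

6%

By inclusion–exclusion:
P(≥1) = 38 + 47 + 37 + 54 − 13 − 13 − 21 − 17 − 23 − 24 + 5 + 8 + 10 + 10 − 4 = 94%
P(none) = 100% − 94% = 6%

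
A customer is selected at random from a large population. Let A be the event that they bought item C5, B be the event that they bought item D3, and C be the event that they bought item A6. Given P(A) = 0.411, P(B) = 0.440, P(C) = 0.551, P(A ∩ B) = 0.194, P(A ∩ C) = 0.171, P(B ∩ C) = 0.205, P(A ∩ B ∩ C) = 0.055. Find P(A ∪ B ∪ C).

Using inclusion–exclusion:
P(A ∪ B ∪ C) = 0.411 + 0.440 + 0.551 − 0.194 − 0.171 − 0.205 + 0.055 = 0.887

0.887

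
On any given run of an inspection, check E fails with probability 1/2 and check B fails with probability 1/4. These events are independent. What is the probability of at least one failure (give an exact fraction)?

5/8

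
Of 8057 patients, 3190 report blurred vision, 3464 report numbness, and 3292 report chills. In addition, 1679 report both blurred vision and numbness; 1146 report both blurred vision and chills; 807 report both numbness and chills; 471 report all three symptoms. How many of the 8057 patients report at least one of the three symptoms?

Inclusion–exclusion gives
N(≥1) = 3190 + 3464 + 3292 − 1679 − 1146 − 807 + 471 = 6785

6785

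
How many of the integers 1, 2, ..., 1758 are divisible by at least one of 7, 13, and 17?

450

Inclusion–exclusion gives
floor(1758/7) + floor(1758/13) + floor(1758/17) − floor(1758/91) − floor(1758/119) − floor(1758/221) + floor(1758/1547) = 251 + 135 + 103 − 19 − 14 − 7 + 1 = 450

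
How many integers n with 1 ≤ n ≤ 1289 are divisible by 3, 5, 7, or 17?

735

floor(1289/3) + floor(1289/5) + floor(1289/7) + floor(1289/17) − floor(1289/15) − floor(1289/21) − floor(1289/51) − floor(1289/35) − floor(1289/85) − floor(1289/119) + floor(1289/105) + floor(1289/255) + floor(1289/357) + floor(1289/595) − floor(1289/1785) = 429 + 257 + 184 + 75 − 85 − 61 − 25 − 36 − 15 − 10 + 12 + 5 + 3 + 2 − 0 = 735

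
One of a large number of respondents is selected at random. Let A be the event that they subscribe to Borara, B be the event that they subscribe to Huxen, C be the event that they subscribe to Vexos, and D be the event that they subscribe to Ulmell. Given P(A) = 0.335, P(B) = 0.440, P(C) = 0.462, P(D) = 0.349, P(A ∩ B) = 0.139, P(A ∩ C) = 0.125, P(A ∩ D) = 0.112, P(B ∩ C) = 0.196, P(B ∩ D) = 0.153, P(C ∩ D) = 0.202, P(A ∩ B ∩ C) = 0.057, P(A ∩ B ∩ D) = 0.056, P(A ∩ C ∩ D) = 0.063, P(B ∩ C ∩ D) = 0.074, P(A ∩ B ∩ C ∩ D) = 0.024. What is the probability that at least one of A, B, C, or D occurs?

0.885

Apply inclusion-exclusion:
P(A ∪ B ∪ C ∪ D) = 0.335 + 0.440 + 0.462 + 0.349 − 0.139 − 0.125 − 0.112 − 0.196 − 0.153 − 0.202 + 0.057 + 0.056 + 0.063 + 0.074 − 0.024 = 0.885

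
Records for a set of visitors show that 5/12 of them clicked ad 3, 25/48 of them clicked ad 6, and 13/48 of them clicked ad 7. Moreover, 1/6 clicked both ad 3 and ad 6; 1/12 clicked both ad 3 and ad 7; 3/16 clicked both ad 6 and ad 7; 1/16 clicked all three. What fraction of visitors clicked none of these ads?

P(≥1) = 5/12 + 25/48 + 13/48 − 1/6 − 1/12 − 3/16 + 1/16 = 5/6
P(none) = 1 − 5/6 = 1/6

1/6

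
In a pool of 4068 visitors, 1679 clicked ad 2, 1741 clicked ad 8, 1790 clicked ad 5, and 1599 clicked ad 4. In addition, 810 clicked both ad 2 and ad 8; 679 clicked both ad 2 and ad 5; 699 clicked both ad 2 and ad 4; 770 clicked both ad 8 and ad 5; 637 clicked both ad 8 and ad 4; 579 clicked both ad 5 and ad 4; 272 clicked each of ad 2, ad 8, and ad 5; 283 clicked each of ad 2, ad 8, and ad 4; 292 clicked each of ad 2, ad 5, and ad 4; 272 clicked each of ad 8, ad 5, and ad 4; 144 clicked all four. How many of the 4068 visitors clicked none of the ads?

458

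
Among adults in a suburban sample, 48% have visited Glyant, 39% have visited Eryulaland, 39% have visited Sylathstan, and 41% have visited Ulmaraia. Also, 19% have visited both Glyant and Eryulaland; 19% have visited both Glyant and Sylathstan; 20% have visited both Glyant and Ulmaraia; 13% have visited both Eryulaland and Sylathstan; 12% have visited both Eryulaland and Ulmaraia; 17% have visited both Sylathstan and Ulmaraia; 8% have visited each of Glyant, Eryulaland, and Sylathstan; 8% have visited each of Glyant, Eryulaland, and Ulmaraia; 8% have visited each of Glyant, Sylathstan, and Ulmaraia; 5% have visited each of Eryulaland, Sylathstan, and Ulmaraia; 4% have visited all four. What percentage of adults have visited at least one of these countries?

92%

Apply inclusion-exclusion:
P(at least one) = 48 + 39 + 39 + 41 − 19 − 19 − 20 − 13 − 12 − 17 + 8 + 8 + 8 + 5 − 4 = 92%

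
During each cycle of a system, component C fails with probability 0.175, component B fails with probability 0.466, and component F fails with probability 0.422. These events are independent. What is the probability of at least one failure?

Independence gives P(none) = ∏(1 − pᵢ).
P(none) = (1 − 0.175) × (1 − 0.466) × (1 − 0.422) = 0.825 × 0.534 × 0.578 = 0.2546379
P(at least one) = 1 − 0.2546379 = 0.7453621

0.7453621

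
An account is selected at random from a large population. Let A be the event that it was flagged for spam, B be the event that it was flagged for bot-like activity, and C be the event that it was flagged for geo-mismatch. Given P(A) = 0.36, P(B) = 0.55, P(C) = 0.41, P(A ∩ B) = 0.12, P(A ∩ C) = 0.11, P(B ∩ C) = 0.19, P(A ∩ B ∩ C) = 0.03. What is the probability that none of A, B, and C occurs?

0.07

P(A ∪ B ∪ C) = 0.36 + 0.55 + 0.41 − 0.12 − 0.11 − 0.19 + 0.03 = 0.93
P(none) = 1 − 0.93 = 0.07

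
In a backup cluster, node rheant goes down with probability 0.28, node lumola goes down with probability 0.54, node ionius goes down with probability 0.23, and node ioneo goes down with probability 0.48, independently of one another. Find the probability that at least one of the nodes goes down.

0.86738752

P(none) = (1 − 0.28) × (1 − 0.54) × (1 − 0.23) × (1 − 0.48) = 0.72 × 0.46 × 0.77 × 0.52 = 0.13261248
P(at least one) = 1 − 0.13261248 = 0.86738752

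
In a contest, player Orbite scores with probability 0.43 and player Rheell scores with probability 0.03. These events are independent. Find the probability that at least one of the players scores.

P(none) = (1 − 0.43) × (1 − 0.03) = 0.57 × 0.97 = 0.5529
P(at least one) = 1 − 0.5529 = 0.4471

0.4471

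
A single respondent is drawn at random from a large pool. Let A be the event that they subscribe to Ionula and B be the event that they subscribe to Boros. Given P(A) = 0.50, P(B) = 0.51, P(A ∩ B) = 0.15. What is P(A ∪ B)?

0.86

Inclusion–exclusion gives
P(A ∪ B) = 0.50 + 0.51 − 0.15 = 0.86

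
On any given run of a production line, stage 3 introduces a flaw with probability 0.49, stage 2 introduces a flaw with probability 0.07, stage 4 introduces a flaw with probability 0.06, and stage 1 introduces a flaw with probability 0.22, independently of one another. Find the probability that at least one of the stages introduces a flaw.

0.65224324

Independence gives P(none) = ∏(1 − pᵢ).
P(none) = (1 − 0.49) × (1 − 0.07) × (1 − 0.06) × (1 − 0.22) = 0.51 × 0.93 × 0.94 × 0.78 = 0.34775676
P(at least one) = 1 − 0.34775676 = 0.65224324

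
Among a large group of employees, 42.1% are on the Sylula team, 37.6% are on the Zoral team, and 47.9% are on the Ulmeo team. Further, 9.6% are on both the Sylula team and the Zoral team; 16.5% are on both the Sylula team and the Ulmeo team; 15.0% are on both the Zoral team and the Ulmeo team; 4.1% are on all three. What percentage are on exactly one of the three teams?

Using the inclusion–exclusion count for exactly one event:
P(exactly one) = 42.1 + 37.6 + 47.9 − 2·9.6 − 2·16.5 − 2·15.0 + 3·4.1 = 57.7%

57.7%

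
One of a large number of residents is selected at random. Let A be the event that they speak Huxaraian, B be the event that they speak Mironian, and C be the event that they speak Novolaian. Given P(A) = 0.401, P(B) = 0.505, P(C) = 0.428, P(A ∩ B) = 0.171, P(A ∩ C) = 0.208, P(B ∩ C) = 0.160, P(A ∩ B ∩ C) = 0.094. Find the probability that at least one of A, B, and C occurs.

By inclusion–exclusion:
P(A ∪ B ∪ C) = 0.401 + 0.505 + 0.428 − 0.171 − 0.208 − 0.160 + 0.094 = 0.889

0.889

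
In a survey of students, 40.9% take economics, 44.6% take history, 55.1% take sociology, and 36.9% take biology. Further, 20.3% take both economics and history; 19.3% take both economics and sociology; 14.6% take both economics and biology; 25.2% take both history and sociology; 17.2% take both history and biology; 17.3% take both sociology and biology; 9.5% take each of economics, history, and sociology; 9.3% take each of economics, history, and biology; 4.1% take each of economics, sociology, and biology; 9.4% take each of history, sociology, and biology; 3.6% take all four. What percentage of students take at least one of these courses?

92.3%

By inclusion–exclusion:
P(≥1) = 40.9 + 44.6 + 55.1 + 36.9 − 20.3 − 19.3 − 14.6 − 25.2 − 17.2 − 17.3 + 9.5 + 9.3 + 4.1 + 9.4 − 3.6 = 92.3%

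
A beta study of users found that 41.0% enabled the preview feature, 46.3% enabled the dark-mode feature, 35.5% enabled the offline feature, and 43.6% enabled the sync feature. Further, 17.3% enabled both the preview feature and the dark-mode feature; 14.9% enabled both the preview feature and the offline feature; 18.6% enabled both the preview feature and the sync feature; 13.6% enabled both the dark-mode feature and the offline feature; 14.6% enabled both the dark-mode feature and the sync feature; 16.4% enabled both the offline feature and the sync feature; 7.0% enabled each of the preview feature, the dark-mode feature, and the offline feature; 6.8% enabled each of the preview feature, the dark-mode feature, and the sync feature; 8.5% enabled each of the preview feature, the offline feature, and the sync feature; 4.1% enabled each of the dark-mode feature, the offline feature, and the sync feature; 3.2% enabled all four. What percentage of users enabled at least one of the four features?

By inclusion–exclusion:
P(at least one) = 41.0 + 46.3 + 35.5 + 43.6 − 17.3 − 14.9 − 18.6 − 13.6 − 14.6 − 16.4 + 7.0 + 6.8 + 8.5 + 4.1 − 3.2 = 94.2%

94.2%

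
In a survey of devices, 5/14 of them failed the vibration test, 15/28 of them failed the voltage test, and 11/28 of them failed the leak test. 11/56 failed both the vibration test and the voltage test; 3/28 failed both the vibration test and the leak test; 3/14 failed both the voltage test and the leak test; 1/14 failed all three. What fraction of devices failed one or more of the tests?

Inclusion–exclusion gives
P(union) = 5/14 + 15/28 + 11/28 − 11/56 − 3/28 − 3/14 + 1/14 = 47/56

47/56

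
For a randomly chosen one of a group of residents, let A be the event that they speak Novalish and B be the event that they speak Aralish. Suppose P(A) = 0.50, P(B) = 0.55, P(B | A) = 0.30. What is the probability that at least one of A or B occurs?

0.90

P(A ∩ B) = P(A)·P(B|A) = 0.50 × 0.30 = 0.15
By inclusion–exclusion:
P(A ∪ B) = 0.50 + 0.55 − 0.15 = 0.90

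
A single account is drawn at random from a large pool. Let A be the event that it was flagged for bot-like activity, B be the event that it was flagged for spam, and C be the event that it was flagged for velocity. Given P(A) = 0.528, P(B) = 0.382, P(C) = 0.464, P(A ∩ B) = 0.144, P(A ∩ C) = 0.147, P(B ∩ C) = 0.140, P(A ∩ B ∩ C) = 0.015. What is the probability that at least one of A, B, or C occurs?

0.958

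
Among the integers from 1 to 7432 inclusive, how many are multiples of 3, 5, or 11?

3828

2477 + 1486 + 675 − 495 − 225 − 135 + 45 = 3828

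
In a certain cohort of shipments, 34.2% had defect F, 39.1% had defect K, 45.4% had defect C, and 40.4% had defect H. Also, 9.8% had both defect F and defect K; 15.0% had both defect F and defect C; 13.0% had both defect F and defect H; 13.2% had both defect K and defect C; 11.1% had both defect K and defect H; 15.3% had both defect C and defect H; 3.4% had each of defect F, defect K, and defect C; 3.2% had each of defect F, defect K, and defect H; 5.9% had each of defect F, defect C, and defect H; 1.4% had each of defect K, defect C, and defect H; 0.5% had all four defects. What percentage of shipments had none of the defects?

4.9%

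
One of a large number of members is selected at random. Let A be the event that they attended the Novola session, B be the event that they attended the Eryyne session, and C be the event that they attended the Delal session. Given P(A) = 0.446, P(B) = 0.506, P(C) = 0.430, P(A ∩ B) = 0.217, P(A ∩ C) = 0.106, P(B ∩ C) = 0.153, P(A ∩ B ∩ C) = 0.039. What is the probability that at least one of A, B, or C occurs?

0.945

Inclusion–exclusion gives
P(A ∪ B ∪ C) = 0.446 + 0.506 + 0.430 − 0.217 − 0.106 − 0.153 + 0.039 = 0.945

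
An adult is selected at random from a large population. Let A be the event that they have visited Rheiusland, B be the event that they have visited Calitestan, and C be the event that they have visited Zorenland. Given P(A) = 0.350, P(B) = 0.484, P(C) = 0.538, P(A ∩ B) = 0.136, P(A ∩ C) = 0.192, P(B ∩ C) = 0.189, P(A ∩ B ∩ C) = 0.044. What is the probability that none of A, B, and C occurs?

P(A ∪ B ∪ C) = 0.350 + 0.484 + 0.538 − 0.136 − 0.192 − 0.189 + 0.044 = 0.899
P(none) = 1 − 0.899 = 0.101

0.101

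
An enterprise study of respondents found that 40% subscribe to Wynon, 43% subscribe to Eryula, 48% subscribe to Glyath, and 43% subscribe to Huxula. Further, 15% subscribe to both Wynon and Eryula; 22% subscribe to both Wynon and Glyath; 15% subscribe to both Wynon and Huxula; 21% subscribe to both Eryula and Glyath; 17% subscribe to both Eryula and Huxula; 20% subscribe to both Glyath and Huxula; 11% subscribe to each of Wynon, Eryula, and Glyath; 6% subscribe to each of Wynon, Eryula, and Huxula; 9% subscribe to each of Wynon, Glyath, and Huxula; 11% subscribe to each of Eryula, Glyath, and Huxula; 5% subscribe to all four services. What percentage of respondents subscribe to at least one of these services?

96%

By inclusion-exclusion,
P(union) = 40 + 43 + 48 + 43 − 15 − 22 − 15 − 21 − 17 − 20 + 11 + 6 + 9 + 11 − 5 = 96%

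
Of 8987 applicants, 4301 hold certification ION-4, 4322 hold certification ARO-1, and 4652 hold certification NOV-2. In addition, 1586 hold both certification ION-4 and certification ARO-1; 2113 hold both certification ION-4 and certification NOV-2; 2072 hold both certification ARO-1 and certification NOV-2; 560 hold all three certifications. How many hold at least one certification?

8064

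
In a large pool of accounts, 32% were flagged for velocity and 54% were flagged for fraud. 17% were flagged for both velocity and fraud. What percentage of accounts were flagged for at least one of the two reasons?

69%

P(≥1) = 32 + 54 − 17 = 69%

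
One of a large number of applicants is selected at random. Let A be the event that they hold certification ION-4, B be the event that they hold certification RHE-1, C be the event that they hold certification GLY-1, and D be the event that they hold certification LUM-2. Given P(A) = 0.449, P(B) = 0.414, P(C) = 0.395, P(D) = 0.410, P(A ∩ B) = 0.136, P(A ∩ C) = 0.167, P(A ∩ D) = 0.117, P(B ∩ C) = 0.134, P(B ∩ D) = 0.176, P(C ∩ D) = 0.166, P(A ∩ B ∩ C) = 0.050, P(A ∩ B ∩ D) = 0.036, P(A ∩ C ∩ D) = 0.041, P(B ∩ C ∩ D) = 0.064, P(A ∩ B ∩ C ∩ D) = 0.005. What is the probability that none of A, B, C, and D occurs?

0.042

P(A ∪ B ∪ C ∪ D) = 0.449 + 0.414 + 0.395 + 0.410 − 0.136 − 0.167 − 0.117 − 0.134 − 0.176 − 0.166 + 0.050 + 0.036 + 0.041 + 0.064 − 0.005 = 0.958
P(none) = 1 − 0.958 = 0.042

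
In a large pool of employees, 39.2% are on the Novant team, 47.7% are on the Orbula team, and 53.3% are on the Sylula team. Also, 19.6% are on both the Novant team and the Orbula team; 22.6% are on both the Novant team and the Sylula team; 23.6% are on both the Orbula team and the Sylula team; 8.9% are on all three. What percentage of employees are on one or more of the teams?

P(≥1) = 39.2 + 47.7 + 53.3 − 19.6 − 22.6 − 23.6 + 8.9 = 83.3%

83.3%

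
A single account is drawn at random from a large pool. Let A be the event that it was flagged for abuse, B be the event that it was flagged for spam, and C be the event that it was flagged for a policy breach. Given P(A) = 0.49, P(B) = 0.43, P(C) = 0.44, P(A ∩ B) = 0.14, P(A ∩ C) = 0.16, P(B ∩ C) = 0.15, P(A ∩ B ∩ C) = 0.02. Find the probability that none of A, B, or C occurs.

P(A ∪ B ∪ C) = 0.49 + 0.43 + 0.44 − 0.14 − 0.16 − 0.15 + 0.02 = 0.93
P(none) = 1 − 0.93 = 0.07

0.07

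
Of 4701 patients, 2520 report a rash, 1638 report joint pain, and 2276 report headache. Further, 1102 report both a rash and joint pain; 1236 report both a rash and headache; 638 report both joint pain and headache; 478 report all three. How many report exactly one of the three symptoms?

1916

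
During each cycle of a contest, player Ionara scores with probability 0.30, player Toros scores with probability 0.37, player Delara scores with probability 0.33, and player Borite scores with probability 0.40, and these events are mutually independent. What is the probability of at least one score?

0.822718

P(none) = (1 − 0.30) × (1 − 0.37) × (1 − 0.33) × (1 − 0.40) = 0.70 × 0.63 × 0.67 × 0.60 = 0.177282
P(at least one) = 1 − 0.177282 = 0.822718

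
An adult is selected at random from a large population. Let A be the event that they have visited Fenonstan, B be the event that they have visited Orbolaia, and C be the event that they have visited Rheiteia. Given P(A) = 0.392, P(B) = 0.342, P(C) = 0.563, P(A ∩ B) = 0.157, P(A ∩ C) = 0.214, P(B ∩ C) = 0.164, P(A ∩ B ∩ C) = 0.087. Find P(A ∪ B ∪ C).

P(A ∪ B ∪ C) = 0.392 + 0.342 + 0.563 − 0.157 − 0.214 − 0.164 + 0.087 = 0.849

0.849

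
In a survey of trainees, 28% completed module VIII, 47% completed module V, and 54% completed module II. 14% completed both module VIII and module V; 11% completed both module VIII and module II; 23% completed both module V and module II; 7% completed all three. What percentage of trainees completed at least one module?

Apply inclusion-exclusion:
P(at least one) = 28 + 47 + 54 − 14 − 11 − 23 + 7 = 88%

88%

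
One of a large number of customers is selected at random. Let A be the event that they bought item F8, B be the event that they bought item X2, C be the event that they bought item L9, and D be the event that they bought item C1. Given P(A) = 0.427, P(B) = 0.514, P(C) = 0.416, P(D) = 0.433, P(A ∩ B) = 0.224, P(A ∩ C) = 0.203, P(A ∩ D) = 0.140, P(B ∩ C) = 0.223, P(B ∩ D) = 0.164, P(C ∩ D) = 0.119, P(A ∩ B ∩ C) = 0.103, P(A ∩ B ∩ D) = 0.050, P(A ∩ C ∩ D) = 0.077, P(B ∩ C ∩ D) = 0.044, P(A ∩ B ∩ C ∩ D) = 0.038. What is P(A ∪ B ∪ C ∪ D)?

0.953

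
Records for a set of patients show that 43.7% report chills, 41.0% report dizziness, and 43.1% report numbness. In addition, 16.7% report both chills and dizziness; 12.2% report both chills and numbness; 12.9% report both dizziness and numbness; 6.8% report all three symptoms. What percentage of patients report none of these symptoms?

P(≥1) = 43.7 + 41.0 + 43.1 − 16.7 − 12.2 − 12.9 + 6.8 = 92.8%
P(none) = 100% − 92.8% = 7.2%

7.2%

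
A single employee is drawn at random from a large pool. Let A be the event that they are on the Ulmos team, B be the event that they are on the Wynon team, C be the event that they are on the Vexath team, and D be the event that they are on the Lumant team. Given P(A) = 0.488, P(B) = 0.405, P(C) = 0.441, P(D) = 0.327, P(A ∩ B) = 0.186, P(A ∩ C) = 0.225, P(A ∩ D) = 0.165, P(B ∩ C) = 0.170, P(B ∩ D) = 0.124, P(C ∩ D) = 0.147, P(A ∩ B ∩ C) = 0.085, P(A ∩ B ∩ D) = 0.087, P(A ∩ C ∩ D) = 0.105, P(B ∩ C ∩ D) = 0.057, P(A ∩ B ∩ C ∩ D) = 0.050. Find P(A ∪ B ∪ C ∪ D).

0.928

P(A ∪ B ∪ C ∪ D) = 0.488 + 0.405 + 0.441 + 0.327 − 0.186 − 0.225 − 0.165 − 0.170 − 0.124 − 0.147 + 0.085 + 0.087 + 0.105 + 0.057 − 0.050 = 0.928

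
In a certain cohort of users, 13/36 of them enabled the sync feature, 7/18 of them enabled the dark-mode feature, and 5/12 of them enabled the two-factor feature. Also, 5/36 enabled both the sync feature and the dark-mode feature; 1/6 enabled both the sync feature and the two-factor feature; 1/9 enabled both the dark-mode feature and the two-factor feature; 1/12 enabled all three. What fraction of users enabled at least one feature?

5/6

P(union) = 13/36 + 7/18 + 5/12 − 5/36 − 1/6 − 1/9 + 1/12 = 5/6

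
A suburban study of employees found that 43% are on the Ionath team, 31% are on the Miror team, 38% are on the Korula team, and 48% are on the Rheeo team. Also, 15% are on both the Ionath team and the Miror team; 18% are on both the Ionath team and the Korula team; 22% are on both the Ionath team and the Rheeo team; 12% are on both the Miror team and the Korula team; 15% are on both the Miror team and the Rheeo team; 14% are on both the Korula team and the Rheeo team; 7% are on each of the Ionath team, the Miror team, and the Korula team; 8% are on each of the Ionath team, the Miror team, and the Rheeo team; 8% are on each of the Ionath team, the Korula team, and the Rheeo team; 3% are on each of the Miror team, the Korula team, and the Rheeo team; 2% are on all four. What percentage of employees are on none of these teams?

12%

By inclusion–exclusion:
P(union) = 43 + 31 + 38 + 48 − 15 − 18 − 22 − 12 − 15 − 14 + 7 + 8 + 8 + 3 − 2 = 88%
P(none) = 100% − 88% = 12%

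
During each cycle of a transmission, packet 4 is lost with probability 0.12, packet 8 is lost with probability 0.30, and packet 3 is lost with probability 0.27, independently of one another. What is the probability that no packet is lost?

P(none) = (1 − 0.12) × (1 − 0.30) × (1 − 0.27) = 0.88 × 0.70 × 0.73 = 0.44968

0.44968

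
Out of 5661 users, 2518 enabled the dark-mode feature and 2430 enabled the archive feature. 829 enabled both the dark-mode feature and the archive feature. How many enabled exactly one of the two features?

3290

By inclusion–exclusion (exactly-one form):
|exactly one| = 2518 + 2430 − 2·829 = 3290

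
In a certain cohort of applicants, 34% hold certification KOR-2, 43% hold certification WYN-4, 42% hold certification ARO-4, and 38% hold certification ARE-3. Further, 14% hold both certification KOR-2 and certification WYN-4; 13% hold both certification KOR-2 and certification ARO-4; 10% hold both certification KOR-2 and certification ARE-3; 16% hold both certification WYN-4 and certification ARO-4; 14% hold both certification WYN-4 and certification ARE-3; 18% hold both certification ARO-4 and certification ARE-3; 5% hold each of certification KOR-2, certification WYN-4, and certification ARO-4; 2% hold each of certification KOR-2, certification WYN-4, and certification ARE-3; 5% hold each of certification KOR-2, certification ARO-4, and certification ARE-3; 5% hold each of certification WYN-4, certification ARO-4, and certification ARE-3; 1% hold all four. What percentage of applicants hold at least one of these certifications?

P(≥1) = 34 + 43 + 42 + 38 − 14 − 13 − 10 − 16 − 14 − 18 + 5 + 2 + 5 + 5 − 1 = 88%

88%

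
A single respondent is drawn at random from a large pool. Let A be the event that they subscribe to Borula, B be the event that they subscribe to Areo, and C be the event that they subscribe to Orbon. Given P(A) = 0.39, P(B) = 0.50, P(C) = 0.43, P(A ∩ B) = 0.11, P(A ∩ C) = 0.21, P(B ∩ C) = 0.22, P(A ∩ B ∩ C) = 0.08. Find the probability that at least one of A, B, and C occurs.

P(A ∪ B ∪ C) = 0.39 + 0.50 + 0.43 − 0.11 − 0.21 − 0.22 + 0.08 = 0.86

0.86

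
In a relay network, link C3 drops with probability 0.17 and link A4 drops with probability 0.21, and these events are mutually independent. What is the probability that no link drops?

0.6557

Since the events are independent, P(none) is the product of the individual non-occurrence probabilities.
P(none) = (1 − 0.17) × (1 − 0.21) = 0.83 × 0.79 = 0.6557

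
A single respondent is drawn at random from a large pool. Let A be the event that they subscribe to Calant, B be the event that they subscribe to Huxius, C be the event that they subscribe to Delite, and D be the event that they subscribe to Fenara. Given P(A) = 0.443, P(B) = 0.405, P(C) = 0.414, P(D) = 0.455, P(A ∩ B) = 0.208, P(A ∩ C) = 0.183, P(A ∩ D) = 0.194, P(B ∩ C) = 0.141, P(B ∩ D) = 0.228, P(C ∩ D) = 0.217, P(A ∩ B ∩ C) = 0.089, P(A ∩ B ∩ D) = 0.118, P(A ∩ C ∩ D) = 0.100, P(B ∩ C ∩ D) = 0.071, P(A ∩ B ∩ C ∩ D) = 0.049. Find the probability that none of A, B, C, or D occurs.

Using inclusion–exclusion:
P(A ∪ B ∪ C ∪ D) = 0.443 + 0.405 + 0.414 + 0.455 − 0.208 − 0.183 − 0.194 − 0.141 − 0.228 − 0.217 + 0.089 + 0.118 + 0.100 + 0.071 − 0.049 = 0.875
P(none) = 1 − 0.875 = 0.125

0.125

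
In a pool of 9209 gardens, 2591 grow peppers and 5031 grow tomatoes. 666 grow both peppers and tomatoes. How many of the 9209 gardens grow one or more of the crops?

|union| = 2591 + 5031 − 666 = 6956

6956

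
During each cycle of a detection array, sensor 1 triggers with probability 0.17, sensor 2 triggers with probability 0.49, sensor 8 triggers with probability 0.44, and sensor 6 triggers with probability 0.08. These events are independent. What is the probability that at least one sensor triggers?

P(none) = (1 − 0.17) × (1 − 0.49) × (1 − 0.44) × (1 − 0.08) = 0.83 × 0.51 × 0.56 × 0.92 = 0.21808416
P(at least one) = 1 − 0.21808416 = 0.78191584

0.78191584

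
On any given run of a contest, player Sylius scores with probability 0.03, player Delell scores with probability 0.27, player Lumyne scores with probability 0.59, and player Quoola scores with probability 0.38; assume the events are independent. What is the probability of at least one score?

P(none) = (1 − 0.03) × (1 − 0.27) × (1 − 0.59) × (1 − 0.38) = 0.97 × 0.73 × 0.41 × 0.62 = 0.17999902
P(at least one) = 1 − 0.17999902 = 0.82000098

0.82000098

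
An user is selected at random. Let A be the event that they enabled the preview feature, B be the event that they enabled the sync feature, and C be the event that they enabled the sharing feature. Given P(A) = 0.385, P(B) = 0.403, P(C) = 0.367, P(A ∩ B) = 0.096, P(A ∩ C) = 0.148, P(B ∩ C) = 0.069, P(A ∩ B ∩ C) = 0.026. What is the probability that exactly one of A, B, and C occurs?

P(exactly one) = 0.385 + 0.403 + 0.367 − 2·0.096 − 2·0.148 − 2·0.069 + 3·0.026 = 0.607

0.607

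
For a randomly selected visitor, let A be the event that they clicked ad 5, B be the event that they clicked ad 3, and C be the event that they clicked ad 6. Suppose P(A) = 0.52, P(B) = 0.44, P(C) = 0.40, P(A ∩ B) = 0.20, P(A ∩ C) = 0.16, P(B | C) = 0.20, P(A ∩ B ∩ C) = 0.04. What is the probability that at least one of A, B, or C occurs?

P(B ∩ C) = P(C)·P(B|C) = 0.40 × 0.20 = 0.08
Using inclusion–exclusion:
P(A ∪ B ∪ C) = 0.52 + 0.44 + 0.40 − 0.20 − 0.16 − 0.08 + 0.04 = 0.96

0.96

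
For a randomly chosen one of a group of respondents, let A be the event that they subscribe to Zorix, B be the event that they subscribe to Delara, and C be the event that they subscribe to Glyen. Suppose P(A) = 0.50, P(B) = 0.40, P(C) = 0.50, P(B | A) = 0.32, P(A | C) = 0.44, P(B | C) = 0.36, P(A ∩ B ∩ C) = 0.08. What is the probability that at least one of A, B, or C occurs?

P(A ∩ B) = P(A)·P(B|A) = 0.50 × 0.32 = 0.16
P(A ∩ C) = P(C)·P(A|C) = 0.50 × 0.44 = 0.22
P(B ∩ C) = P(C)·P(B|C) = 0.50 × 0.36 = 0.18
P(A ∪ B ∪ C) = 0.50 + 0.40 + 0.50 − 0.16 − 0.22 − 0.18 + 0.08 = 0.92

0.92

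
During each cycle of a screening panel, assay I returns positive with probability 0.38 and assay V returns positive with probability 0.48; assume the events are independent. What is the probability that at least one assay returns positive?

0.6776

P(none) = (1 − 0.38) × (1 − 0.48) = 0.62 × 0.52 = 0.3224
P(at least one) = 1 − 0.3224 = 0.6776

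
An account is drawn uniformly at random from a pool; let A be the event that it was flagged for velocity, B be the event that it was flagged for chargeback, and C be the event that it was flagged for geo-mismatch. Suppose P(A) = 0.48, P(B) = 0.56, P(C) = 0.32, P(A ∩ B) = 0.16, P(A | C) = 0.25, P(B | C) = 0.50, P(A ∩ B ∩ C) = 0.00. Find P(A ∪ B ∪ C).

P(A ∩ C) = P(C)·P(A|C) = 0.32 × 0.25 = 0.08
P(B ∩ C) = P(C)·P(B|C) = 0.32 × 0.50 = 0.16
P(A ∪ B ∪ C) = 0.48 + 0.56 + 0.32 − 0.16 − 0.08 − 0.16 + 0.00 = 0.96

0.96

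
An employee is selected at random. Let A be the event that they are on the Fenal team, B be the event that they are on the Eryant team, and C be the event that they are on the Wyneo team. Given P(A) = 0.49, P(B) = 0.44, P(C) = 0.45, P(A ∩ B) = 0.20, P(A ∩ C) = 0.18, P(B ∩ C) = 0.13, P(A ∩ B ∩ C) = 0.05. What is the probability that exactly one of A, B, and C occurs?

0.51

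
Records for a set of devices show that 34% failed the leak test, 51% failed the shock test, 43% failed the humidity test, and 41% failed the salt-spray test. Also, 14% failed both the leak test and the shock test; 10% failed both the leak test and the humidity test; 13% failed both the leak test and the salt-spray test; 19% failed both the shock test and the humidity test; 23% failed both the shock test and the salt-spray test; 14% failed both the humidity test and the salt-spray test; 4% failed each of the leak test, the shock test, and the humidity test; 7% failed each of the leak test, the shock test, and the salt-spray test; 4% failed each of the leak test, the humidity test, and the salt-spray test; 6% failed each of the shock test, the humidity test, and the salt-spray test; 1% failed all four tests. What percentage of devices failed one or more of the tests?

96%

P(union) = 34 + 51 + 43 + 41 − 14 − 10 − 13 − 19 − 23 − 14 + 4 + 7 + 4 + 6 − 1 = 96%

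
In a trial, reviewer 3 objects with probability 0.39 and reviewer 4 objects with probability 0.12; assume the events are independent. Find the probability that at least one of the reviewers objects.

Independence gives P(none) = ∏(1 − pᵢ).
P(none) = (1 − 0.39) × (1 − 0.12) = 0.61 × 0.88 = 0.5368
P(at least one) = 1 − 0.5368 = 0.4632

0.4632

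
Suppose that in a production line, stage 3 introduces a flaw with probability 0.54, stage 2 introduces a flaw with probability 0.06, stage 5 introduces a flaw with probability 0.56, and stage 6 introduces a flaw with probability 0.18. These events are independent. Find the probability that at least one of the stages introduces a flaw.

0.84399008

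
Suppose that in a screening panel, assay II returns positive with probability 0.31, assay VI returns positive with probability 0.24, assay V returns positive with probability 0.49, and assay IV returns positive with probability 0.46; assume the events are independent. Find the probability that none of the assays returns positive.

0.14441976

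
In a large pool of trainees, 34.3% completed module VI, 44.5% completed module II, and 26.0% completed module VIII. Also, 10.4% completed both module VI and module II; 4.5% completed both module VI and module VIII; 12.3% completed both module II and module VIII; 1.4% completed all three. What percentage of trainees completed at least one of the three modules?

79.0%

P(at least one) = 34.3 + 44.5 + 26.0 − 10.4 − 4.5 − 12.3 + 1.4 = 79.0%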